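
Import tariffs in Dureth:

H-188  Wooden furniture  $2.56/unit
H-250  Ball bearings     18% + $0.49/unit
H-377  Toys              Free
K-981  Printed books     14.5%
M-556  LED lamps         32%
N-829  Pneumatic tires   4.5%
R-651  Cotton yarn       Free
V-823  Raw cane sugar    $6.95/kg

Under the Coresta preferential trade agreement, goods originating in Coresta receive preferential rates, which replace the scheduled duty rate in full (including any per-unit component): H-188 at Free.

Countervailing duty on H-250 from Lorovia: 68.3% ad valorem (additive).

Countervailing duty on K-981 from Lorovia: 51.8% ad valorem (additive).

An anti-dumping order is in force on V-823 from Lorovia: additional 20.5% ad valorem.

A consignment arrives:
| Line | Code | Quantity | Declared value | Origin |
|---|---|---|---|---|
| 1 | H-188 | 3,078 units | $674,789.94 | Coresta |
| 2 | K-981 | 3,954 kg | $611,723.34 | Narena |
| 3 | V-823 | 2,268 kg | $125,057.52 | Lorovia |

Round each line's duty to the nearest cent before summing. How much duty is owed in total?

Line 1 (H-188, Coresta, 3,078 units, $674,789.94):
Base rate for H-188 is $2.56/unit.
Origin Coresta qualifies under the Dureth–Coresta agreement and H-188 is covered: preferential rate Free applies instead.
Duty = $674,789.94 × 0% = $0.00.
Line 2 (K-981, Narena, 3,954 kg, $611,723.34):
Base rate for K-981 is 14.5%.
The additional-duty order on K-981 targets Lorovia, not Narena; it does not apply.
Duty = $611,723.34 × 14.5% = $88,699.88.
Line 3 (V-823, Lorovia, 2,268 kg, $125,057.52):
Base rate for V-823 is $6.95/kg.
Additional duty on V-823 from Lorovia: +20.5% ad valorem. Applied ad valorem rate = 20.5%.
Duty = $125,057.52 × 20.5% + 2,268 × $6.95 = $41,399.39.
Total = $0.00 + $88,699.88 + $41,399.39 = $130,099.27.

$130,099.27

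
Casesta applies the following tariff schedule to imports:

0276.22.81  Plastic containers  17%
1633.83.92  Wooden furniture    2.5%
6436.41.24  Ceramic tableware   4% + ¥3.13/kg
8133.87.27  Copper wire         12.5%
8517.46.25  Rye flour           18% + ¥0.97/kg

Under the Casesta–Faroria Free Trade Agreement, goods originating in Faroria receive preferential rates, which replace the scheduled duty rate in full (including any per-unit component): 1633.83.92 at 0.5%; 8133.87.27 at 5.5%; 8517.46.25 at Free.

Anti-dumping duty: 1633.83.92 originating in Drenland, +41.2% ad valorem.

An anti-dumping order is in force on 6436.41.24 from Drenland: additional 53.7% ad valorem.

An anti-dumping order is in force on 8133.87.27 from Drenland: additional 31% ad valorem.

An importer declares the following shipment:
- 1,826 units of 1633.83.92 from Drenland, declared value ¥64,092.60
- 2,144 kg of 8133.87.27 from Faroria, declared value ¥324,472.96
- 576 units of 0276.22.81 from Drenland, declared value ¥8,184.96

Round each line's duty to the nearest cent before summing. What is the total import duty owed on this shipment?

¥47,245.92

Line 1 (1633.83.92, Drenland, 1,826 units, ¥64,092.60):
Base rate for 1633.83.92 is 2.5%.
1633.83.92 has an FTA preferential rate, but origin Drenland is not Faroria; base rate stands.
Additional duty on 1633.83.92 from Drenland: +41.2%. Applied ad valorem rate: 2.5% + 41.2% = 43.7%.
Duty = ¥64,092.60 × 43.7% = ¥28,008.47.
Line 2 (8133.87.27, Faroria, 2,144 kg, ¥324,472.96):
Base rate for 8133.87.27 is 12.5%.
Origin Faroria qualifies under the Casesta–Faroria agreement and 8133.87.27 is covered: preferential rate 5.5% applies instead.
The additional-duty order on 8133.87.27 targets Drenland, not Faroria; it does not apply.
Duty = ¥324,472.96 × 5.5% = ¥17,846.01.
Line 3 (0276.22.81, Drenland, 576 units, ¥8,184.96):
Base rate for 0276.22.81 is 17%.
Duty = ¥8,184.96 × 17% = ¥1,391.44.
Total = ¥28,008.47 + ¥17,846.01 + ¥1,391.44 = ¥47,245.92.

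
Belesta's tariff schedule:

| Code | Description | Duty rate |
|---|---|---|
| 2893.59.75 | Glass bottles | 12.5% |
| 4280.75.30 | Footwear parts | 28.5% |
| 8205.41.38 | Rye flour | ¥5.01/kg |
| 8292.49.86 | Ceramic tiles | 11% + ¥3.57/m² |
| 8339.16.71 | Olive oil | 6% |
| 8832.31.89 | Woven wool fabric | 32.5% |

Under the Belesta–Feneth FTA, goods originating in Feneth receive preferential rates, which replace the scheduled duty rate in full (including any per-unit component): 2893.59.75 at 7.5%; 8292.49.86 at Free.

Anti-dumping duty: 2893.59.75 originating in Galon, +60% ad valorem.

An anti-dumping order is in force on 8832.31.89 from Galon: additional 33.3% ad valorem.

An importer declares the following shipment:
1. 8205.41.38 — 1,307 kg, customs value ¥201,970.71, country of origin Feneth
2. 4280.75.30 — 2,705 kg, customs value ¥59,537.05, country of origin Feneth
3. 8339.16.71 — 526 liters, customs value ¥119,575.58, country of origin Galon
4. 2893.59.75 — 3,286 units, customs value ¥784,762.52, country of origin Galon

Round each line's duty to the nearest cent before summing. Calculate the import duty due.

¥599,643.49

Line 1 (8205.41.38, Feneth, 1,307 kg, ¥201,970.71):
Base rate for 8205.41.38 is ¥5.01/kg.
Origin Feneth is the FTA partner but 8205.41.38 is not on the preference list; base rate stands.
Duty = 1,307 × ¥5.01 = ¥6,548.07.
Line 2 (4280.75.30, Feneth, 2,705 kg, ¥59,537.05):
Base rate for 4280.75.30 is 28.5%.
Origin Feneth is the FTA partner but 4280.75.30 is not on the preference list; base rate stands.
Duty = ¥59,537.05 × 28.5% = ¥16,968.06.
Line 3 (8339.16.71, Galon, 526 liters, ¥119,575.58):
Base rate for 8339.16.71 is 6%.
Duty = ¥119,575.58 × 6% = ¥7,174.53.
Line 4 (2893.59.75, Galon, 3,286 units, ¥784,762.52):
Base rate for 2893.59.75 is 12.5%.
2893.59.75 has an FTA preferential rate, but origin Galon is not Feneth; base rate stands.
Additional duty on 2893.59.75 from Galon: +60%. Applied ad valorem rate: 12.5% + 60% = 72.5%.
Duty = ¥784,762.52 × 72.5% = ¥568,952.83.
Total = ¥6,548.07 + ¥16,968.06 + ¥7,174.53 + ¥568,952.83 = ¥599,643.49.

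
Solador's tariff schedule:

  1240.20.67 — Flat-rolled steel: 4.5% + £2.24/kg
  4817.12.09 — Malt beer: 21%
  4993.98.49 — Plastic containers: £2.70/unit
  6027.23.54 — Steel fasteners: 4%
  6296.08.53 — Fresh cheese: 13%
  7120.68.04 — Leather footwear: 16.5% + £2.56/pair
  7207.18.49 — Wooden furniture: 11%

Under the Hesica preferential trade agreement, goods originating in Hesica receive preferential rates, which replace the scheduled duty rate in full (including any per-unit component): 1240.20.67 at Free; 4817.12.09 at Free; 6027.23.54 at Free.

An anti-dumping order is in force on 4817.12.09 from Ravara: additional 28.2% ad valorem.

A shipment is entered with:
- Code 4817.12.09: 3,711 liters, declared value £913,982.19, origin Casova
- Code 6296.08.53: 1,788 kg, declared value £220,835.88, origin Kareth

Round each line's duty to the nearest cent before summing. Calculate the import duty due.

Line 1 (4817.12.09, Casova, 3,711 liters, £913,982.19):
Base rate for 4817.12.09 is 21%.
4817.12.09 has an FTA preferential rate, but origin Casova is not Hesica; base rate stands.
The additional-duty order on 4817.12.09 targets Ravara, not Casova; it does not apply.
Duty = £913,982.19 × 21% = £191,936.26.
Line 2 (6296.08.53, Kareth, 1,788 kg, £220,835.88):
Base rate for 6296.08.53 is 13%.
Duty = £220,835.88 × 13% = £28,708.66.
Total = £191,936.26 + £28,708.66 = £220,644.92.

£220,644.92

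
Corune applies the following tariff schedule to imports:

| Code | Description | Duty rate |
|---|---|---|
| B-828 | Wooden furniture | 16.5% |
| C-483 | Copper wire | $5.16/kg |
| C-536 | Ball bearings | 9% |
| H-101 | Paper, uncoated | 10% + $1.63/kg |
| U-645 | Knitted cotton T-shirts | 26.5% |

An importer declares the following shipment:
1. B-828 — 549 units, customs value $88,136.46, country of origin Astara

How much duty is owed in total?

Line 1 (B-828, Astara, 549 units, $88,136.46):
Base rate for B-828 is 16.5%.
Duty = $88,136.46 × 16.5% = $14,542.52.

$14,542.52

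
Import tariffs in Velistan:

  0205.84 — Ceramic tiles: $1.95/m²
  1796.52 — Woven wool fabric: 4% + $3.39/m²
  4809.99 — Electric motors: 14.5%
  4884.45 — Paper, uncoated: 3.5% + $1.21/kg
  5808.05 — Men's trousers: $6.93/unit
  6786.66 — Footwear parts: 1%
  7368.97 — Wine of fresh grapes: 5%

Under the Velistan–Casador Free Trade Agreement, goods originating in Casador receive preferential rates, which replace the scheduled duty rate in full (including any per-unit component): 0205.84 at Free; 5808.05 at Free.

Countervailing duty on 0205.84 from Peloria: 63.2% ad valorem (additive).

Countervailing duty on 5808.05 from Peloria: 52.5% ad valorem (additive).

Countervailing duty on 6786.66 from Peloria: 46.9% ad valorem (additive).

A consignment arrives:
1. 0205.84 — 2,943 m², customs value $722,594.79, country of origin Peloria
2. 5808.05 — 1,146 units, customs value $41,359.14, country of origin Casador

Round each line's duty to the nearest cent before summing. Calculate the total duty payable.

$462,418.76

Line 1 (0205.84, Peloria, 2,943 m², $722,594.79):
Base rate for 0205.84 is $1.95/m².
0205.84 has an FTA preferential rate, but origin Peloria is not Casador; base rate stands.
Additional duty on 0205.84 from Peloria: +63.2% ad valorem. Applied ad valorem rate = 63.2%.
Duty = $722,594.79 × 63.2% + 2,943 × $1.95 = $462,418.76.
Line 2 (5808.05, Casador, 1,146 units, $41,359.14):
Base rate for 5808.05 is $6.93/unit.
Origin Casador qualifies under the Velistan–Casador agreement and 5808.05 is covered: preferential rate Free applies instead.
The additional-duty order on 5808.05 targets Peloria, not Casador; it does not apply.
Duty = $41,359.14 × 0% = $0.00.
Total = $462,418.76 + $0.00 = $462,418.76.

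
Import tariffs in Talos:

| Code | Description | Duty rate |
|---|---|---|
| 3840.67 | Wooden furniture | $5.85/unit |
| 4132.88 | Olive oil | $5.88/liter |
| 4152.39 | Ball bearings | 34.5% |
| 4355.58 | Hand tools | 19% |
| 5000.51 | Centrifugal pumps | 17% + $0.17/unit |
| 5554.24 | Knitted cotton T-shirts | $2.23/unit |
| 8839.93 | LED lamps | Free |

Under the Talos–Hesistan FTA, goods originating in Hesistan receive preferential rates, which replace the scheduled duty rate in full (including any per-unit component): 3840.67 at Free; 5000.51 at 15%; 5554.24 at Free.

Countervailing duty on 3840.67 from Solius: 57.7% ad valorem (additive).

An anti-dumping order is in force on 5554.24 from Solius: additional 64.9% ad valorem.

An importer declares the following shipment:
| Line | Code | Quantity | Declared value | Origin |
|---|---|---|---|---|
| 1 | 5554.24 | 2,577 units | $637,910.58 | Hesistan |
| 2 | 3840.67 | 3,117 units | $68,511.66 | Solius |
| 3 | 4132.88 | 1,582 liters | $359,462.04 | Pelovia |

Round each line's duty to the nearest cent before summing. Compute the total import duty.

$67,067.84

Line 1 (5554.24, Hesistan, 2,577 units, $637,910.58):
Base rate for 5554.24 is $2.23/unit.
Origin Hesistan qualifies under the Talos–Hesistan agreement and 5554.24 is covered: preferential rate Free applies instead.
The additional-duty order on 5554.24 targets Solius, not Hesistan; it does not apply.
Duty = $637,910.58 × 0% = $0.00.
Line 2 (3840.67, Solius, 3,117 units, $68,511.66):
Base rate for 3840.67 is $5.85/unit.
3840.67 has an FTA preferential rate, but origin Solius is not Hesistan; base rate stands.
Additional duty on 3840.67 from Solius: +57.7% ad valorem. Applied ad valorem rate = 57.7%.
Duty = $68,511.66 × 57.7% + 3,117 × $5.85 = $57,765.68.
Line 3 (4132.88, Pelovia, 1,582 liters, $359,462.04):
Base rate for 4132.88 is $5.88/liter.
Duty = 1,582 × $5.88 = $9,302.16.
Total = $0.00 + $57,765.68 + $9,302.16 = $67,067.84.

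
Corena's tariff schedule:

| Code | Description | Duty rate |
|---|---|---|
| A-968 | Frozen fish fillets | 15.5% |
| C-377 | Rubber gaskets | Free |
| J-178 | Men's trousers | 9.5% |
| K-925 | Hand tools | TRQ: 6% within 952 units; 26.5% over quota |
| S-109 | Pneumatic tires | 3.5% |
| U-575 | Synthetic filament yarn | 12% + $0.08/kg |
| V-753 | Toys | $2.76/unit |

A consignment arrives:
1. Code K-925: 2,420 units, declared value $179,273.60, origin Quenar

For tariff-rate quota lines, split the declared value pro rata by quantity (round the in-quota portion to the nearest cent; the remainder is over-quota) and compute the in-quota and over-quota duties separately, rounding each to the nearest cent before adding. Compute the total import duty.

Line 1 (K-925, Quenar, 2,420 units, $179,273.60):
Code K-925 is under a tariff-rate quota (threshold 952 units). In-quota: 952 units at 6%; over-quota: 1,468 units at 26.5%.
Pro-rata value split: in-quota = $179,273.60 × 952/2,420 = $70,524.16; over-quota = $179,273.60 − $70,524.16 = $108,749.44.
In-quota duty = $70,524.16 × 6% = $4,231.45. Over-quota duty = $108,749.44 × 26.5% = $28,818.60.
Line duty = $4,231.45 + $28,818.60 = $33,050.05.

$33,050.05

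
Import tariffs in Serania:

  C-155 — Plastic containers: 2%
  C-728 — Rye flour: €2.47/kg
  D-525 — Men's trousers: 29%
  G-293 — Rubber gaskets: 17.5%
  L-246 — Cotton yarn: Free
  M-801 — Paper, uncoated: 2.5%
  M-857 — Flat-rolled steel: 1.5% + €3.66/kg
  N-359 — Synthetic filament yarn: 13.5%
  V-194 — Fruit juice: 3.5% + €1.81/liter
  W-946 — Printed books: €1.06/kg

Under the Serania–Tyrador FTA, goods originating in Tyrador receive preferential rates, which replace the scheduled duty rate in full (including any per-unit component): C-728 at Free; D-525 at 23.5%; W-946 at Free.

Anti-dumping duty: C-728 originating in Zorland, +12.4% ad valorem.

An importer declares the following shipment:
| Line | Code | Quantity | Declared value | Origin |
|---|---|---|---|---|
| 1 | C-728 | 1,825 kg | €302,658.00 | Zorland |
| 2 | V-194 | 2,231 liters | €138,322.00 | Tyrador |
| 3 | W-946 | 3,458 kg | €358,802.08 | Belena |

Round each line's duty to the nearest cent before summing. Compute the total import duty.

Line 1 (C-728, Zorland, 1,825 kg, €302,658.00):
Base rate for C-728 is €2.47/kg.
C-728 has an FTA preferential rate, but origin Zorland is not Tyrador; base rate stands.
Additional duty on C-728 from Zorland: +12.4% ad valorem. Applied ad valorem rate = 12.4%.
Duty = €302,658.00 × 12.4% + 1,825 × €2.47 = €42,037.34.
Line 2 (V-194, Tyrador, 2,231 liters, €138,322.00):
Base rate for V-194 is 3.5% + €1.81/liter.
Origin Tyrador is the FTA partner but V-194 is not on the preference list; base rate stands.
Duty = €138,322.00 × 3.5% + 2,231 × €1.81 = €8,879.38.
Line 3 (W-946, Belena, 3,458 kg, €358,802.08):
Base rate for W-946 is €1.06/kg.
W-946 has an FTA preferential rate, but origin Belena is not Tyrador; base rate stands.
Duty = 3,458 × €1.06 = €3,665.48.
Total = €42,037.34 + €8,879.38 + €3,665.48 = €54,582.20.

€54,582.20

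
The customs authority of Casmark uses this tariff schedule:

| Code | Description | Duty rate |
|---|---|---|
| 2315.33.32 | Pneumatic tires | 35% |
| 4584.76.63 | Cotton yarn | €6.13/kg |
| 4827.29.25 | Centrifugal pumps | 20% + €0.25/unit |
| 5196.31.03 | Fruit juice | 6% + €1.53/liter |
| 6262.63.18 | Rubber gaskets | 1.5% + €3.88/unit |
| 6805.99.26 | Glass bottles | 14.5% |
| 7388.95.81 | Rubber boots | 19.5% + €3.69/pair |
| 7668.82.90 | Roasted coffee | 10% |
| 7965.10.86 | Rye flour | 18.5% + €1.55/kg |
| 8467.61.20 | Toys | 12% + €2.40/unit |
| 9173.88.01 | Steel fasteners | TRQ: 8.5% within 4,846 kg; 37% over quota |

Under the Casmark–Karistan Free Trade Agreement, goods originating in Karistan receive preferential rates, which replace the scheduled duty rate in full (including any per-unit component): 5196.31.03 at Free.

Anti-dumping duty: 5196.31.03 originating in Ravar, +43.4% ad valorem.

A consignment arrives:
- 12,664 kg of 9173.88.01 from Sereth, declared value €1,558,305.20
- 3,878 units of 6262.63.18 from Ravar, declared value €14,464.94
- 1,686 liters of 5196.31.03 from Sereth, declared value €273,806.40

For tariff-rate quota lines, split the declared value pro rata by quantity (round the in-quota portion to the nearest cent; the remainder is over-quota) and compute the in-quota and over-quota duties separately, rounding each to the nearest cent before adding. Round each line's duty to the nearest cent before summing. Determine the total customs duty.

€440,898.91

Line 1 (9173.88.01, Sereth, 12,664 kg, €1,558,305.20):
Code 9173.88.01 is under a tariff-rate quota (threshold 4,846 kg). In-quota: 4,846 kg at 8.5%; over-quota: 7,818 kg at 37%.
Pro-rata value split: in-quota = €1,558,305.20 × 4,846/12,664 = €596,300.30; over-quota = €1,558,305.20 − €596,300.30 = €962,004.90.
In-quota duty = €596,300.30 × 8.5% = €50,685.53. Over-quota duty = €962,004.90 × 37% = €355,941.81.
Line duty = €50,685.53 + €355,941.81 = €406,627.34.
Line 2 (6262.63.18, Ravar, 3,878 units, €14,464.94):
Base rate for 6262.63.18 is 1.5% + €3.88/unit.
Duty = €14,464.94 × 1.5% + 3,878 × €3.88 = €15,263.61.
Line 3 (5196.31.03, Sereth, 1,686 liters, €273,806.40):
Base rate for 5196.31.03 is 6% + €1.53/liter.
5196.31.03 has an FTA preferential rate, but origin Sereth is not Karistan; base rate stands.
The additional-duty order on 5196.31.03 targets Ravar, not Sereth; it does not apply.
Duty = €273,806.40 × 6% + 1,686 × €1.53 = €19,007.96.
Total = €406,627.34 + €15,263.61 + €19,007.96 = €440,898.91.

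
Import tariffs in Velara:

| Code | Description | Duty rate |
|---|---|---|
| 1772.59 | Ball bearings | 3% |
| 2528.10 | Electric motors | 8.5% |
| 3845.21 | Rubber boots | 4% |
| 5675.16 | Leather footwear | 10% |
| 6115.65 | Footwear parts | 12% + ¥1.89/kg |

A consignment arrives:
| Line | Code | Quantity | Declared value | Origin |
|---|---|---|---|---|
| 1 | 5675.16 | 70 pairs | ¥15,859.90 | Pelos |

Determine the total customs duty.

Line 1 (5675.16, Pelos, 70 pairs, ¥15,859.90):
Base rate for 5675.16 is 10%.
Duty = ¥15,859.90 × 10% = ¥1,585.99.

¥1,585.99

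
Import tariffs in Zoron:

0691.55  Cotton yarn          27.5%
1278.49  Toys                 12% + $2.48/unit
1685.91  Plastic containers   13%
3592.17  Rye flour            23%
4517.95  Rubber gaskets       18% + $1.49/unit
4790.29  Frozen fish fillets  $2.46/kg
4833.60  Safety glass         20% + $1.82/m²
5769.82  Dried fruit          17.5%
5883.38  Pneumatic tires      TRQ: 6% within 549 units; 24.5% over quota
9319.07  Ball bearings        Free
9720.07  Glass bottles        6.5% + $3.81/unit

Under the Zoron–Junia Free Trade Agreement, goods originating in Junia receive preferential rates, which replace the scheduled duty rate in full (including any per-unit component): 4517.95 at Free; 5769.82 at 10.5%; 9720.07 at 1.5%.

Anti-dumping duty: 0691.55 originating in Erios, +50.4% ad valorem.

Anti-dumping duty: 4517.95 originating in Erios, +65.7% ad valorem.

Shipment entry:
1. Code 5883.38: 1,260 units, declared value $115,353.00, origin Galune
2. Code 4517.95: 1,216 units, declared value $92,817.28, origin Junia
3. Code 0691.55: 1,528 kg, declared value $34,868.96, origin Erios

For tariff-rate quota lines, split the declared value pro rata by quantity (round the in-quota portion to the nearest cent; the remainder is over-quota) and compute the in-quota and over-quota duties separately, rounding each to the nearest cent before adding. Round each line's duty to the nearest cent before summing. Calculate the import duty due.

$46,126.13

Line 1 (5883.38, Galune, 1,260 units, $115,353.00):
Code 5883.38 is under a tariff-rate quota (threshold 549 units). In-quota: 549 units at 6%; over-quota: 711 units at 24.5%.
Pro-rata value split: in-quota = $115,353.00 × 549/1,260 = $50,260.95; over-quota = $115,353.00 − $50,260.95 = $65,092.05.
In-quota duty = $50,260.95 × 6% = $3,015.66. Over-quota duty = $65,092.05 × 24.5% = $15,947.55.
Line duty = $3,015.66 + $15,947.55 = $18,963.21.
Line 2 (4517.95, Junia, 1,216 units, $92,817.28):
Base rate for 4517.95 is 18% + $1.49/unit.
Origin Junia qualifies under the Zoron–Junia agreement and 4517.95 is covered: preferential rate Free applies instead.
The additional-duty order on 4517.95 targets Erios, not Junia; it does not apply.
Duty = $92,817.28 × 0% = $0.00.
Line 3 (0691.55, Erios, 1,528 kg, $34,868.96):
Base rate for 0691.55 is 27.5%.
Additional duty on 0691.55 from Erios: +50.4%. Applied ad valorem rate: 27.5% + 50.4% = 77.9%.
Duty = $34,868.96 × 77.9% = $27,162.92.
Total = $18,963.21 + $0.00 + $27,162.92 = $46,126.13.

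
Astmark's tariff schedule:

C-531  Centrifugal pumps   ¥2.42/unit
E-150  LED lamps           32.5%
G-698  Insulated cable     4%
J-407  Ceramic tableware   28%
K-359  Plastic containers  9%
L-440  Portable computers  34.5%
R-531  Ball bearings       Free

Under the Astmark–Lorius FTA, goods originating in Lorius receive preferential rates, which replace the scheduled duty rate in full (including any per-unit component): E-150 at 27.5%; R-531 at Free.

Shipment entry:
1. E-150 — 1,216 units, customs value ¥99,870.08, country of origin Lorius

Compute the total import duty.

¥27,464.27

Line 1 (E-150, Lorius, 1,216 units, ¥99,870.08):
Base rate for E-150 is 32.5%.
Origin Lorius qualifies under the Astmark–Lorius agreement and E-150 is covered: preferential rate 27.5% applies instead.
Duty = ¥99,870.08 × 27.5% = ¥27,464.27.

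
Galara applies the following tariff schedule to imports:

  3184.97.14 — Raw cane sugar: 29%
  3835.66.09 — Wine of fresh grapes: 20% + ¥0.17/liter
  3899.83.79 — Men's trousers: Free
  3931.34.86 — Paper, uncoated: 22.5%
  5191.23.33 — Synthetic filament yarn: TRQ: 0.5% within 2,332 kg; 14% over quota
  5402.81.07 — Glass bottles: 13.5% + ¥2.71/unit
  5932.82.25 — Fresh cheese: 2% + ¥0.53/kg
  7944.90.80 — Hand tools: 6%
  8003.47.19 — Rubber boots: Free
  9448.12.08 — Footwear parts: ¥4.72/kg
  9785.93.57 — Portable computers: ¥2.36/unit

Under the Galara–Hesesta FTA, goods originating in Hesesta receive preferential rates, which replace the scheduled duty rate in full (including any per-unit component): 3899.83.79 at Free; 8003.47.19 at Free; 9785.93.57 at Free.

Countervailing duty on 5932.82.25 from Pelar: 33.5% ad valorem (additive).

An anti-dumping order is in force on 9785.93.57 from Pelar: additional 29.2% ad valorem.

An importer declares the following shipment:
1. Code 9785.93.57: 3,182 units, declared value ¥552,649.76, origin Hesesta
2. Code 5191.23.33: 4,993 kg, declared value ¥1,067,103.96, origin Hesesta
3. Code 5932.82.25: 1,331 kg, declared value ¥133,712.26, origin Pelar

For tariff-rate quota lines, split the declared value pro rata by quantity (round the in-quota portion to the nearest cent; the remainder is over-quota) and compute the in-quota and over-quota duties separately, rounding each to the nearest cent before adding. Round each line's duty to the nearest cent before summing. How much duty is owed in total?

Line 1 (9785.93.57, Hesesta, 3,182 units, ¥552,649.76):
Base rate for 9785.93.57 is ¥2.36/unit.
Origin Hesesta qualifies under the Galara–Hesesta agreement and 9785.93.57 is covered: preferential rate Free applies instead.
The additional-duty order on 9785.93.57 targets Pelar, not Hesesta; it does not apply.
Duty = ¥552,649.76 × 0% = ¥0.00.
Line 2 (5191.23.33, Hesesta, 4,993 kg, ¥1,067,103.96):
Code 5191.23.33 is under a tariff-rate quota (threshold 2,332 kg). In-quota: 2,332 kg at 0.5%; over-quota: 2,661 kg at 14%.
Pro-rata value split: in-quota = ¥1,067,103.96 × 2,332/4,993 = ¥498,395.04; over-quota = ¥1,067,103.96 − ¥498,395.04 = ¥568,708.92.
In-quota duty = ¥498,395.04 × 0.5% = ¥2,491.98. Over-quota duty = ¥568,708.92 × 14% = ¥79,619.25.
Line duty = ¥2,491.98 + ¥79,619.25 = ¥82,111.23.
Line 3 (5932.82.25, Pelar, 1,331 kg, ¥133,712.26):
Base rate for 5932.82.25 is 2% + ¥0.53/kg.
Additional duty on 5932.82.25 from Pelar: +33.5%. Applied ad valorem rate: 2% + 33.5% = 35.5%.
Duty = ¥133,712.26 × 35.5% + 1,331 × ¥0.53 = ¥48,173.28.
Total = ¥0.00 + ¥82,111.23 + ¥48,173.28 = ¥130,284.51.

¥130,284.51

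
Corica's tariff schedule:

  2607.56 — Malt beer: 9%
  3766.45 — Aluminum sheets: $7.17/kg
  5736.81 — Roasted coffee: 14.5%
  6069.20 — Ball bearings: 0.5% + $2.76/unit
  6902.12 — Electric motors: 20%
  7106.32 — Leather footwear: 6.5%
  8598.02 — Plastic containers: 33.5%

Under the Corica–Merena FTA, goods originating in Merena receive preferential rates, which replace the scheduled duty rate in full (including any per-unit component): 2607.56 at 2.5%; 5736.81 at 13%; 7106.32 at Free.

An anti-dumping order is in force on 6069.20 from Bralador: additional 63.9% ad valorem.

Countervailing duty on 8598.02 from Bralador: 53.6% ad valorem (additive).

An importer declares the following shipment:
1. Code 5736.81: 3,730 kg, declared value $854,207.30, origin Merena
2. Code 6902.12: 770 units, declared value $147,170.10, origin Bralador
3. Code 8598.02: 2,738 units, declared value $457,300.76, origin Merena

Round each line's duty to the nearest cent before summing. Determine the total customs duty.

Line 1 (5736.81, Merena, 3,730 kg, $854,207.30):
Base rate for 5736.81 is 14.5%.
Origin Merena qualifies under the Corica–Merena agreement and 5736.81 is covered: preferential rate 13% applies instead.
Duty = $854,207.30 × 13% = $111,046.95.
Line 2 (6902.12, Bralador, 770 units, $147,170.10):
Base rate for 6902.12 is 20%.
Duty = $147,170.10 × 20% = $29,434.02.
Line 3 (8598.02, Merena, 2,738 units, $457,300.76):
Base rate for 8598.02 is 33.5%.
Origin Merena is the FTA partner but 8598.02 is not on the preference list; base rate stands.
The additional-duty order on 8598.02 targets Bralador, not Merena; it does not apply.
Duty = $457,300.76 × 33.5% = $153,195.75.
Total = $111,046.95 + $29,434.02 + $153,195.75 = $293,676.72.

$293,676.72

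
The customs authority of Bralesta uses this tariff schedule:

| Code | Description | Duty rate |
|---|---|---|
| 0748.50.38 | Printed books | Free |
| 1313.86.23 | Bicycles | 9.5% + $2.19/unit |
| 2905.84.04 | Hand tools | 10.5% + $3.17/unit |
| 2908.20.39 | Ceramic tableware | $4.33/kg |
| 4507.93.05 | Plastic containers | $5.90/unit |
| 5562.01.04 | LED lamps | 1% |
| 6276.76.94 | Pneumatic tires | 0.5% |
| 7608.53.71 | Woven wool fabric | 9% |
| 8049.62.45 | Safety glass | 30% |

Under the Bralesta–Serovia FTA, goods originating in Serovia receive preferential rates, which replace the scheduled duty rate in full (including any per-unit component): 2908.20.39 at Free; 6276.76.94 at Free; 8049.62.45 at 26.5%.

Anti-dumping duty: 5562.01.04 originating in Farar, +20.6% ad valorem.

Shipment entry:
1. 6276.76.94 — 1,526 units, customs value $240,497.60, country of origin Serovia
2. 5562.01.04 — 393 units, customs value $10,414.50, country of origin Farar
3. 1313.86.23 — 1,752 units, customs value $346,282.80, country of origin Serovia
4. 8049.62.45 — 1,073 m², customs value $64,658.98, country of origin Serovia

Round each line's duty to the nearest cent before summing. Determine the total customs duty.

Line 1 (6276.76.94, Serovia, 1,526 units, $240,497.60):
Base rate for 6276.76.94 is 0.5%.
Origin Serovia qualifies under the Bralesta–Serovia agreement and 6276.76.94 is covered: preferential rate Free applies instead.
Duty = $240,497.60 × 0% = $0.00.
Line 2 (5562.01.04, Farar, 393 units, $10,414.50):
Base rate for 5562.01.04 is 1%.
Additional duty on 5562.01.04 from Farar: +20.6%. Applied ad valorem rate: 1% + 20.6% = 21.6%.
Duty = $10,414.50 × 21.6% = $2,249.53.
Line 3 (1313.86.23, Serovia, 1,752 units, $346,282.80):
Base rate for 1313.86.23 is 9.5% + $2.19/unit.
Origin Serovia is the FTA partner but 1313.86.23 is not on the preference list; base rate stands.
Duty = $346,282.80 × 9.5% + 1,752 × $2.19 = $36,733.75.
Line 4 (8049.62.45, Serovia, 1,073 m², $64,658.98):
Base rate for 8049.62.45 is 30%.
Origin Serovia qualifies under the Bralesta–Serovia agreement and 8049.62.45 is covered: preferential rate 26.5% applies instead.
Duty = $64,658.98 × 26.5% = $17,134.63.
Total = $0.00 + $2,249.53 + $36,733.75 + $17,134.63 = $56,117.91.

$56,117.91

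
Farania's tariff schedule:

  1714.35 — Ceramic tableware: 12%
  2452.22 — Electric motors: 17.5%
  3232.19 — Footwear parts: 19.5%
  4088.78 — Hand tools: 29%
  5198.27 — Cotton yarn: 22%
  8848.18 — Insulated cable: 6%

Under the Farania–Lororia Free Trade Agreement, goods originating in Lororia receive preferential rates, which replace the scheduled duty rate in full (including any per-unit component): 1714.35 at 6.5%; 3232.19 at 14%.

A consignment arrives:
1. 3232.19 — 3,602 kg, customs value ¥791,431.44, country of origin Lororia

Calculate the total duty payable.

¥110,800.40

Line 1 (3232.19, Lororia, 3,602 kg, ¥791,431.44):
Base rate for 3232.19 is 19.5%.
Origin Lororia qualifies under the Farania–Lororia agreement and 3232.19 is covered: preferential rate 14% applies instead.
Duty = ¥791,431.44 × 14% = ¥110,800.40.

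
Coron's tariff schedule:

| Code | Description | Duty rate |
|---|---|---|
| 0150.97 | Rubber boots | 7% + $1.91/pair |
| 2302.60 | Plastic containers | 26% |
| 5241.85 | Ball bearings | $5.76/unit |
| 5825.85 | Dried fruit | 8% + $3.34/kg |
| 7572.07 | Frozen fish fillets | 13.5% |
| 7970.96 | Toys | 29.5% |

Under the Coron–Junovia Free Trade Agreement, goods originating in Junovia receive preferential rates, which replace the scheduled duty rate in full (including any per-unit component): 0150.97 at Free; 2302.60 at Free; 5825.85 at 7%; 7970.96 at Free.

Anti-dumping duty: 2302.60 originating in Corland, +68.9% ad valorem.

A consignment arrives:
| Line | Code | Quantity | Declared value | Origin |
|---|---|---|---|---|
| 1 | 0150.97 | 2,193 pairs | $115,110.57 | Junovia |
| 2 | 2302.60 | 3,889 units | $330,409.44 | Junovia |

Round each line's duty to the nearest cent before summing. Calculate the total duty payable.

$0.00

Line 1 (0150.97, Junovia, 2,193 pairs, $115,110.57):
Base rate for 0150.97 is 7% + $1.91/pair.
Origin Junovia qualifies under the Coron–Junovia agreement and 0150.97 is covered: preferential rate Free applies instead.
Duty = $115,110.57 × 0% = $0.00.
Line 2 (2302.60, Junovia, 3,889 units, $330,409.44):
Base rate for 2302.60 is 26%.
Origin Junovia qualifies under the Coron–Junovia agreement and 2302.60 is covered: preferential rate Free applies instead.
The additional-duty order on 2302.60 targets Corland, not Junovia; it does not apply.
Duty = $330,409.44 × 0% = $0.00.
Total = $0.00 + $0.00 = $0.00.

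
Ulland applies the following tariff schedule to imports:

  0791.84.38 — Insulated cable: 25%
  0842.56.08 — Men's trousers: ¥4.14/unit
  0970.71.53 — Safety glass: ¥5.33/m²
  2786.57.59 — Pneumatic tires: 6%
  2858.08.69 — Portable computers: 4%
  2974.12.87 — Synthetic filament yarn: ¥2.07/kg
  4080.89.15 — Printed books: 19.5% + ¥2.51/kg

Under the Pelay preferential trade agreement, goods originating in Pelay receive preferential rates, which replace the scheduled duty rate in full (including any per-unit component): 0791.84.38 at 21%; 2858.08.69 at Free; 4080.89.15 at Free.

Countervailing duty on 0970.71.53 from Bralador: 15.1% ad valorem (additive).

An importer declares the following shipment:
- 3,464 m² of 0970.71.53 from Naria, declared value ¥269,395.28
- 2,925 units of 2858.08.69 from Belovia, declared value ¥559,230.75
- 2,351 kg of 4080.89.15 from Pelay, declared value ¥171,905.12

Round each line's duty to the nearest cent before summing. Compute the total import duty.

Line 1 (0970.71.53, Naria, 3,464 m², ¥269,395.28):
Base rate for 0970.71.53 is ¥5.33/m².
The additional-duty order on 0970.71.53 targets Bralador, not Naria; it does not apply.
Duty = 3,464 × ¥5.33 = ¥18,463.12.
Line 2 (2858.08.69, Belovia, 2,925 units, ¥559,230.75):
Base rate for 2858.08.69 is 4%.
2858.08.69 has an FTA preferential rate, but origin Belovia is not Pelay; base rate stands.
Duty = ¥559,230.75 × 4% = ¥22,369.23.
Line 3 (4080.89.15, Pelay, 2,351 kg, ¥171,905.12):
Base rate for 4080.89.15 is 19.5% + ¥2.51/kg.
Origin Pelay qualifies under the Ulland–Pelay agreement and 4080.89.15 is covered: preferential rate Free applies instead.
Duty = ¥171,905.12 × 0% = ¥0.00.
Total = ¥18,463.12 + ¥22,369.23 + ¥0.00 = ¥40,832.35.

¥40,832.35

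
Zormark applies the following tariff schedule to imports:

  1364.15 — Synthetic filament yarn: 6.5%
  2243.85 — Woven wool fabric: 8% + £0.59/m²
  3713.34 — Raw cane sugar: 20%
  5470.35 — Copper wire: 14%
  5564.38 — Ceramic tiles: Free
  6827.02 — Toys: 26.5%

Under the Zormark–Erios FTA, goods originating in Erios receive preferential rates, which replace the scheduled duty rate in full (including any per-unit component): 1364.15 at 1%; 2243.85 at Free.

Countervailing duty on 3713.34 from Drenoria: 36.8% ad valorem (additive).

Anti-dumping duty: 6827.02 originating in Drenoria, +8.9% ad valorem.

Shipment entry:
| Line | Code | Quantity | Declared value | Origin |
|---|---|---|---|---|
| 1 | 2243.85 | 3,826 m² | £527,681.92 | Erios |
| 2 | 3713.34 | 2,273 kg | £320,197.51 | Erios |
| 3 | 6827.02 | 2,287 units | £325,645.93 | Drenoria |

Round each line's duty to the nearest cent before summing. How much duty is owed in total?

£179,318.16

Line 1 (2243.85, Erios, 3,826 m², £527,681.92):
Base rate for 2243.85 is 8% + £0.59/m².
Origin Erios qualifies under the Zormark–Erios agreement and 2243.85 is covered: preferential rate Free applies instead.
Duty = £527,681.92 × 0% = £0.00.
Line 2 (3713.34, Erios, 2,273 kg, £320,197.51):
Base rate for 3713.34 is 20%.
Origin Erios is the FTA partner but 3713.34 is not on the preference list; base rate stands.
The additional-duty order on 3713.34 targets Drenoria, not Erios; it does not apply.
Duty = £320,197.51 × 20% = £64,039.50.
Line 3 (6827.02, Drenoria, 2,287 units, £325,645.93):
Base rate for 6827.02 is 26.5%.
Additional duty on 6827.02 from Drenoria: +8.9%. Applied ad valorem rate: 26.5% + 8.9% = 35.4%.
Duty = £325,645.93 × 35.4% = £115,278.66.
Total = £0.00 + £64,039.50 + £115,278.66 = £179,318.16.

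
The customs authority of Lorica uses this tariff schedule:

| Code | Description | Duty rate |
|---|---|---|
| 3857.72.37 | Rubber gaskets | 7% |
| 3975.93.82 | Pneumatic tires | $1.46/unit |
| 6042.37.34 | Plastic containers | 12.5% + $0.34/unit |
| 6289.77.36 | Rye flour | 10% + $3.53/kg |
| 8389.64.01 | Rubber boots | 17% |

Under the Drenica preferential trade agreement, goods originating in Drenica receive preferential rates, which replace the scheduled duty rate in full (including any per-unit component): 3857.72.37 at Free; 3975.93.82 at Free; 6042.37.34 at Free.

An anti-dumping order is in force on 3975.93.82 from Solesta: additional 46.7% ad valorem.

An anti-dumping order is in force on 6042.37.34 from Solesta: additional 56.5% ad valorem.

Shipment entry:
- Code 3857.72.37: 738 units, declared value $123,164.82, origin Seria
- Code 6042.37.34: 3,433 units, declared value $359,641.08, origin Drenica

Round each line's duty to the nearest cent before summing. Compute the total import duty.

$8,621.54

Line 1 (3857.72.37, Seria, 738 units, $123,164.82):
Base rate for 3857.72.37 is 7%.
3857.72.37 has an FTA preferential rate, but origin Seria is not Drenica; base rate stands.
Duty = $123,164.82 × 7% = $8,621.54.
Line 2 (6042.37.34, Drenica, 3,433 units, $359,641.08):
Base rate for 6042.37.34 is 12.5% + $0.34/unit.
Origin Drenica qualifies under the Lorica–Drenica agreement and 6042.37.34 is covered: preferential rate Free applies instead.
The additional-duty order on 6042.37.34 targets Solesta, not Drenica; it does not apply.
Duty = $359,641.08 × 0% = $0.00.
Total = $8,621.54 + $0.00 = $8,621.54.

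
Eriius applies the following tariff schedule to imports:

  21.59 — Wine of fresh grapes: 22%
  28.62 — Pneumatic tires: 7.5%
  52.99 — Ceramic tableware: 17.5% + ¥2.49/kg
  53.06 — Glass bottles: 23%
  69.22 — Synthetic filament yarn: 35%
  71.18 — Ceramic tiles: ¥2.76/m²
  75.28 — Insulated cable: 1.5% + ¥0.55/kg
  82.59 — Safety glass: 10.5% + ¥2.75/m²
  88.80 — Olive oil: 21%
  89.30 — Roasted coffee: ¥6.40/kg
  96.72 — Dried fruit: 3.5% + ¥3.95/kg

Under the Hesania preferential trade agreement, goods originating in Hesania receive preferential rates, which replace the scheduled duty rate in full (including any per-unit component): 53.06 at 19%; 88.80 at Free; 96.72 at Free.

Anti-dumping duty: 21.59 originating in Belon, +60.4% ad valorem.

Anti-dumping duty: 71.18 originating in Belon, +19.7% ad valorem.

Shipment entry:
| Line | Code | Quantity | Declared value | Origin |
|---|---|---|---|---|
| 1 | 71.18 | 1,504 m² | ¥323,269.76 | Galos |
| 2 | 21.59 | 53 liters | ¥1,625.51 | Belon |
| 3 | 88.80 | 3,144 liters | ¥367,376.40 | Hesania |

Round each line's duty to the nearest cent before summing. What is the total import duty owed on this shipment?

Line 1 (71.18, Galos, 1,504 m², ¥323,269.76):
Base rate for 71.18 is ¥2.76/m².
The additional-duty order on 71.18 targets Belon, not Galos; it does not apply.
Duty = 1,504 × ¥2.76 = ¥4,151.04.
Line 2 (21.59, Belon, 53 liters, ¥1,625.51):
Base rate for 21.59 is 22%.
Additional duty on 21.59 from Belon: +60.4%. Applied ad valorem rate: 22% + 60.4% = 82.4%.
Duty = ¥1,625.51 × 82.4% = ¥1,339.42.
Line 3 (88.80, Hesania, 3,144 liters, ¥367,376.40):
Base rate for 88.80 is 21%.
Origin Hesania qualifies under the Eriius–Hesania agreement and 88.80 is covered: preferential rate Free applies instead.
Duty = ¥367,376.40 × 0% = ¥0.00.
Total = ¥4,151.04 + ¥1,339.42 + ¥0.00 = ¥5,490.46.

¥5,490.46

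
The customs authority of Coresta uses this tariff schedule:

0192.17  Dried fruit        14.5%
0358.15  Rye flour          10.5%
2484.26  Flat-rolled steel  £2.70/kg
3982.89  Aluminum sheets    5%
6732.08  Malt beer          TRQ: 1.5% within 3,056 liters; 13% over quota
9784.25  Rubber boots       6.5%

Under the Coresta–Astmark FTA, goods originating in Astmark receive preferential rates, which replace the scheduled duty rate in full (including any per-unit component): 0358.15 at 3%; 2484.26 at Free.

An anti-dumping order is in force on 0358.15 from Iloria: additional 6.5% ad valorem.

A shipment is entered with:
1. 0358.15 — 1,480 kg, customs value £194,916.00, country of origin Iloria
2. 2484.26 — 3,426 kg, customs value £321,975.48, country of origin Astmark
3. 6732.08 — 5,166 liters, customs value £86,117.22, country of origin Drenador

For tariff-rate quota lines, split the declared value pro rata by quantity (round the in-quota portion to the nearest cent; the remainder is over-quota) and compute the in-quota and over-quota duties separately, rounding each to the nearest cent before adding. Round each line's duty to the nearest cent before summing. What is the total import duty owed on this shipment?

Line 1 (0358.15, Iloria, 1,480 kg, £194,916.00):
Base rate for 0358.15 is 10.5%.
0358.15 has an FTA preferential rate, but origin Iloria is not Astmark; base rate stands.
Additional duty on 0358.15 from Iloria: +6.5%. Applied ad valorem rate: 10.5% + 6.5% = 17%.
Duty = £194,916.00 × 17% = £33,135.72.
Line 2 (2484.26, Astmark, 3,426 kg, £321,975.48):
Base rate for 2484.26 is £2.70/kg.
Origin Astmark qualifies under the Coresta–Astmark agreement and 2484.26 is covered: preferential rate Free applies instead.
Duty = £321,975.48 × 0% = £0.00.
Line 3 (6732.08, Drenador, 5,166 liters, £86,117.22):
Code 6732.08 is under a tariff-rate quota (threshold 3,056 liters). In-quota: 3,056 liters at 1.5%; over-quota: 2,110 liters at 13%.
Pro-rata value split: in-quota = £86,117.22 × 3,056/5,166 = £50,943.52; over-quota = £86,117.22 − £50,943.52 = £35,173.70.
In-quota duty = £50,943.52 × 1.5% = £764.15. Over-quota duty = £35,173.70 × 13% = £4,572.58.
Line duty = £764.15 + £4,572.58 = £5,336.73.
Total = £33,135.72 + £0.00 + £5,336.73 = £38,472.45.

£38,472.45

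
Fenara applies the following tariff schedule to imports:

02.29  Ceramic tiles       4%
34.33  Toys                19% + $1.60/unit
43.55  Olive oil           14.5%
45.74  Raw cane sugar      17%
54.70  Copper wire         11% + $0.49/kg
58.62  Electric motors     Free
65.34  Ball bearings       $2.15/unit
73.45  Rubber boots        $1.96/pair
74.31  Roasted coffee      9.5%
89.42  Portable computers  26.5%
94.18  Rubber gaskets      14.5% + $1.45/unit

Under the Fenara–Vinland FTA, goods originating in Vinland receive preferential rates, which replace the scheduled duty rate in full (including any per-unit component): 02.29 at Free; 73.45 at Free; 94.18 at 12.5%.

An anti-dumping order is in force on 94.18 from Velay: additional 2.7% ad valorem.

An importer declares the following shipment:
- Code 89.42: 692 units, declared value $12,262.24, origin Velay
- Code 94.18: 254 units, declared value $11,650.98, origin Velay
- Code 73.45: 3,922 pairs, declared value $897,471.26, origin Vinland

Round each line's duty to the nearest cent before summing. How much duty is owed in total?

Line 1 (89.42, Velay, 692 units, $12,262.24):
Base rate for 89.42 is 26.5%.
Duty = $12,262.24 × 26.5% = $3,249.49.
Line 2 (94.18, Velay, 254 units, $11,650.98):
Base rate for 94.18 is 14.5% + $1.45/unit.
94.18 has an FTA preferential rate, but origin Velay is not Vinland; base rate stands.
Additional duty on 94.18 from Velay: +2.7%. Applied ad valorem rate: 14.5% + 2.7% = 17.2%.
Duty = $11,650.98 × 17.2% + 254 × $1.45 = $2,372.27.
Line 3 (73.45, Vinland, 3,922 pairs, $897,471.26):
Base rate for 73.45 is $1.96/pair.
Origin Vinland qualifies under the Fenara–Vinland agreement and 73.45 is covered: preferential rate Free applies instead.
Duty = $897,471.26 × 0% = $0.00.
Total = $3,249.49 + $2,372.27 + $0.00 = $5,621.76.

$5,621.76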